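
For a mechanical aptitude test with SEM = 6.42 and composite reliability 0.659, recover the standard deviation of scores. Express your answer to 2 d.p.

SD = 6.42 / √(1 − 0.659) ≈ 10.99405

10.99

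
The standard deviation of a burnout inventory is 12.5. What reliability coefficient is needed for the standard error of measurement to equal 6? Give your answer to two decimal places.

0.77

Required reliability = 1 − (SEM/SD)² = 1 − 0.23040 ≈ 0.76960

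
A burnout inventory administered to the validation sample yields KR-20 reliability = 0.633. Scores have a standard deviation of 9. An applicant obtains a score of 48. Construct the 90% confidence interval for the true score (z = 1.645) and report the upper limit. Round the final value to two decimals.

56.97

SEM = 9.0000 * √(1 − 0.6330) = 9.0000 * √0.3670 ≈ 9.0000 * 0.6058 ≈ 5.4522
Half-width = 1.645*5.4522 ≈ 8.9689
Upper bound: 48 + 8.9689 = 56.9689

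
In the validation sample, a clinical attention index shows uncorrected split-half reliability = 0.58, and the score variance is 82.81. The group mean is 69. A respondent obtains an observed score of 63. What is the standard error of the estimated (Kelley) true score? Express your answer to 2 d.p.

SD = √82.81 ≈ 9.100
Spearman-Brown: r = 2(0.58) / (1 + 0.58) = 1.160 / 1.580 ≈ 0.734
SE_est = SD × √(r(1 − r)) = 9.100 × √0.195 ≈ 9.100 × 0.442 ≈ 4.020

4.02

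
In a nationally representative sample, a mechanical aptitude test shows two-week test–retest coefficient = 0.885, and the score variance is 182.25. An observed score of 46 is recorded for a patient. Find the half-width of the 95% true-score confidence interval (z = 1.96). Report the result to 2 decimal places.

8.97

SD = √182.25 = 13.50000
SEM = 13.50000 · √(1 − 0.88500) = 13.50000 · √0.11500 ≈ 13.50000 · 0.33912 ≈ 4.57807
1.96 · SEM ≈ 8.97302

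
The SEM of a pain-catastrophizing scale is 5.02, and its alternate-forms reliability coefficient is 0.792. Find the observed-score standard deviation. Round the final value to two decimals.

σ = SEM·(1 − r)^(−1/2) ≈ 5.02×2.193 ≈ 11.007

11.01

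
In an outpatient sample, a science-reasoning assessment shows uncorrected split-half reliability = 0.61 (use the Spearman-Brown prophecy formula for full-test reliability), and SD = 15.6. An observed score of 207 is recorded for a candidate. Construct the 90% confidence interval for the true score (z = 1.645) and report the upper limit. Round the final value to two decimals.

219.63

r_full = 2·0.61 / (1 + 0.61) ≈ 0.75776
SEM = 15.60000 * √(1 − 0.75776) = 15.60000 * √0.24224 ≈ 15.60000 * 0.49217 ≈ 7.67793
Half-width = 1.645*7.67793 ≈ 12.63019
Upper bound: 207 + 12.63019 = 219.63019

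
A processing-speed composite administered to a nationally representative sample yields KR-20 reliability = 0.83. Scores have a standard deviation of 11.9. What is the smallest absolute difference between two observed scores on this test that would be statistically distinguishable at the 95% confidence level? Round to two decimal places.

The standard error of measurement is 11.9000×√(1 − 0.8300) ≃ 11.9000×0.4123 ≃ 4.9065.
SE_diff = SEM × √2 ≃ 4.9065 × 1.4142 ≃ 6.9388
Minimum reliable difference = 1.96 × SE_diff ≃ 1.96 × 6.9388 ≃ 13.6001

13.60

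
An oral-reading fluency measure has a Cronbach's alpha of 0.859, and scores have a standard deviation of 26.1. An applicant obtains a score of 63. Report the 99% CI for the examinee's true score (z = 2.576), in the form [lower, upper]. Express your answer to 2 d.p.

[37.75, 88.25]

SEM = 26.1000 · √(1 − 0.8590) = 26.1000 · √0.1410 ≈ 26.1000 · 0.3755 ≈ 9.8005
Half-width = 2.576·9.8005 ≈ 25.2462
CI = 63 ± 25.2462 → [37.7538, 88.2462]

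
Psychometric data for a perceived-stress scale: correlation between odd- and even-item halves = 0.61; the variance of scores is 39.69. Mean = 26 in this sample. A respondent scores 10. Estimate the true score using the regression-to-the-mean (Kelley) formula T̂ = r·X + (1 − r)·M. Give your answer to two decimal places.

13.88

Spearman-Brown: r = 2(0.61) / (1 + 0.61) = 1.22000 / 1.61000 ≈ 0.75776
Estimated true score = 0.75776*10 + (1 − 0.75776)*26 ≈ 13.87578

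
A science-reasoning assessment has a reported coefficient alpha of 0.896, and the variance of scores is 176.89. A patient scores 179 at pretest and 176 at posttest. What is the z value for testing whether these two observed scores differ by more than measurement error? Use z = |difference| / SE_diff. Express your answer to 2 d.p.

0.49

SD = √176.89 = 13.3000
SEM = 13.3000 × √(1 − 0.8960) = 13.3000 × √0.1040 ≃ 13.3000 × 0.3225 ≃ 4.2891
Standard error of the difference = 4.2891·√2 ≃ 6.0657
z = 3 / 6.0657 ≃ 0.4946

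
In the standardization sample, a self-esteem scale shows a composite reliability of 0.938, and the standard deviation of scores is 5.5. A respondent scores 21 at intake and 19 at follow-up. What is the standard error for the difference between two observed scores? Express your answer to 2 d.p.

1.94

SEM = 5.50000 * √(1 − 0.93800) = 5.50000 * √0.06200 ≈ 5.50000 * 0.24900 ≈ 1.36949
SE_diff = √2 * SEM ≈ 1.93675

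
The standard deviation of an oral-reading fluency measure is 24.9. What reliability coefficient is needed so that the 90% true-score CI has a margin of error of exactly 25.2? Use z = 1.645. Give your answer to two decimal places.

SEM needed = half-width / z = 25.2/1.645 ≈ 15.31915
r = 1 − (SEM / SD)² = 1 − (15.31915 / 24.9)² ≈ 1 − 0.37850 ≈ 0.62150

0.62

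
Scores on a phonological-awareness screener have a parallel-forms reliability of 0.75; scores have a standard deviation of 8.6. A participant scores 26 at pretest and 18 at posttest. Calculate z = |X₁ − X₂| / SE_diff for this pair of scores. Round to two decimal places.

1.32

SEM = 8.6000×√(1 − 0.7500) ≃ 4.3000
SE_diff = SEM × √2 ≃ 4.3000 × 1.4142 ≃ 6.0811
z = |26 − 18| / 6.0811 = 8 / 6.0811 ≃ 1.3155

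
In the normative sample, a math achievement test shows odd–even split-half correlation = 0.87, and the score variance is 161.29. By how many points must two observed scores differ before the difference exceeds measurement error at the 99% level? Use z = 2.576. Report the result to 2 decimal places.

12.20

SD = √161.29 = 12.7000
r_full = 2·0.87 / (1 + 0.87) ≈ 0.9305
SEM = 12.7000 · √(1 − 0.9305) = 12.7000 · √0.0695 ≈ 12.7000 · 0.2637 ≈ 3.3485
SE_diff = SEM · √2 ≈ 3.3485 · 1.4142 ≈ 4.7355
Smallest detectable difference = 2.576·4.7355 ≈ 12.1988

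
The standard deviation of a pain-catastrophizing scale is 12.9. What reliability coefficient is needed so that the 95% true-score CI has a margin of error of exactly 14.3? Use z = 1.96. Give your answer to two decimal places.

SEM needed = half-width / z = 14.3/1.96 ≈ 7.2959
r = 1 − (SEM / SD)² = 1 − (7.2959 / 12.9)² ≈ 1 − 0.3199 ≈ 0.6801

0.68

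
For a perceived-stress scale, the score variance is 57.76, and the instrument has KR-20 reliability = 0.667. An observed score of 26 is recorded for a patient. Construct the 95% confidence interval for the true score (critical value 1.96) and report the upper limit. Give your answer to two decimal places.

SD = √57.76 ≈ 7.6000
The standard error of measurement is 7.6000*√(1 − 0.6670) ≈ 7.6000*0.5771 ≈ 4.3857.
Half-width = 1.96*4.3857 ≈ 8.5959
Upper bound: 26 + 8.5959 = 34.5959

34.60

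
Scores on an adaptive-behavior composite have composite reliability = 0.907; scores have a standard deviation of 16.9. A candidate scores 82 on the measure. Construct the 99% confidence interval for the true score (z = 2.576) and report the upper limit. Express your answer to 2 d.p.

95.28

SEM = 16.900 * √(1 − 0.907) = 16.900 * √0.093 ≈ 16.900 * 0.305 ≈ 5.154
Half-width = 2.576*5.154 ≈ 13.276
Upper limit = 82 + 13.276 ≈ 95.276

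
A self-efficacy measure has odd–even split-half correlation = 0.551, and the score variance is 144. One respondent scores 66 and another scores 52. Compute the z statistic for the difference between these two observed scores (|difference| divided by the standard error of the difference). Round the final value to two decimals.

1.53

SD = √144 ≈ 12.00000
r_full = 2·0.551 / (1 + 0.551) ≈ 0.71051
SEM = 12.00000 × √(1 − 0.71051) = 12.00000 × √0.28949 ≈ 12.00000 × 0.53804 ≈ 6.45652
SE_diff = √2 × SEM ≈ 9.13090
z = |66 − 52| / 9.13090 = 14 / 9.13090 ≈ 1.53326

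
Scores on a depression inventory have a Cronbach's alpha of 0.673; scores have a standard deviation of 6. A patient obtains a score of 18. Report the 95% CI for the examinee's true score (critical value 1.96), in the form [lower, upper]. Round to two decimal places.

The standard error of measurement is 6.0000*√(1 − 0.6730) ≃ 6.0000*0.5718 ≃ 3.4310.
Margin = 1.96 * 3.4310 ≃ 6.7248
CI = 18 ± 6.7248 → [11.2752, 24.7248]

[11.28, 24.72]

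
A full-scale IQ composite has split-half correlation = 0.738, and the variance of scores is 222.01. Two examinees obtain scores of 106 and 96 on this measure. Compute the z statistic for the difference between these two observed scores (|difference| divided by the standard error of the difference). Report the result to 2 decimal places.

SD = √222.01 ≈ 14.900
r_full = 2·0.738 / (1 + 0.738) ≈ 0.849
SEM = 14.900 * √(1 − 0.849) = 14.900 * √0.151 ≈ 14.900 * 0.388 ≈ 5.785
SE_diff = √2 * SEM ≈ 8.181
z = |106 − 96| / 8.181 = 10 / 8.181 ≈ 1.222

1.22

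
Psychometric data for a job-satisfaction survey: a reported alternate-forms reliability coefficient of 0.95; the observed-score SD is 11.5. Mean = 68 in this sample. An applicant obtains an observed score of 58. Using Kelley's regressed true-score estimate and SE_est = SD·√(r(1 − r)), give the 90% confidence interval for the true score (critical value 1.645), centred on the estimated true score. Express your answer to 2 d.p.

T̂ = r·X + (1 − r)·M = 0.9500·58 + 0.0500·68 = 55.1000 + 3.4000 ≈ 58.5000
SE_est = 11.5000·√[r(1 − r)] ≈ 2.5064
CI = 58.5000 ± 1.645 · 2.5064 → [54.3770, 62.6230]

[54.38, 62.62]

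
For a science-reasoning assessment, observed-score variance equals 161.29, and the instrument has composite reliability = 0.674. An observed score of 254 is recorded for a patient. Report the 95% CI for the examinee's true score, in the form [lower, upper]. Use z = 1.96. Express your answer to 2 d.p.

SD = √161.29 ≈ 12.7000
SEM = 12.7000 * √(1 − 0.6740) = 12.7000 * √0.3260 ≈ 12.7000 * 0.5710 ≈ 7.2512
1.96 * SEM ≈ 14.2124
CI = 254 ± 14.2124 → [239.7876, 268.2124]

[239.79, 268.21]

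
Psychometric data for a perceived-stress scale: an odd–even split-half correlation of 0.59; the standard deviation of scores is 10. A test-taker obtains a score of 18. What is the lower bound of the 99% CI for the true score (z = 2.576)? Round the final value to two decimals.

4.92

Spearman-Brown: r = 2(0.59) / (1 + 0.59) = 1.1800 / 1.5900 ≃ 0.7421
The standard error of measurement is 10.0000*√(1 − 0.7421) ≃ 10.0000*0.5078 ≃ 5.0780.
Half-width = 2.576*5.0780 ≃ 13.0809
Lower bound: 18 − 13.0809 = 4.9191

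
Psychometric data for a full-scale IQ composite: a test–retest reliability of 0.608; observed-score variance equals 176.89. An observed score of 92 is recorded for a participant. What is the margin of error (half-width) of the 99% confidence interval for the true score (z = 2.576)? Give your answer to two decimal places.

21.45

SD = √176.89 = 13.30000
SEM = 13.30000 * √(1 − 0.60800) = 13.30000 * √0.39200 ≃ 13.30000 * 0.62610 ≃ 8.32712
Margin = 2.576 * 8.32712 ≃ 21.45065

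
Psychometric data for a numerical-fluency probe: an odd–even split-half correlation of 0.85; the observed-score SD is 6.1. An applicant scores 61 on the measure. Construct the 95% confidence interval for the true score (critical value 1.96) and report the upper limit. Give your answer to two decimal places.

64.40

Full-length reliability (Spearman-Brown) = 2(0.85)/(1+0.85) ≈ 0.91892
SEM = 6.10000 × √(1 − 0.91892) = 6.10000 × √0.08108 ≈ 6.10000 × 0.28475 ≈ 1.73696
1.96 × SEM ≈ 3.40444
Upper bound: 61 + 3.40444 = 64.40444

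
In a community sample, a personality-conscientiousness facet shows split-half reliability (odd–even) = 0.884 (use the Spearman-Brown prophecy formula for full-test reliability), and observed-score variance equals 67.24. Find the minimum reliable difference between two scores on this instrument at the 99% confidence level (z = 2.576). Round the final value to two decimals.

7.41

SD = √67.24 = 8.200
r_full = 2·0.884 / (1 + 0.884) ≈ 0.938
SEM = 8.200 × √(1 − 0.938) = 8.200 × √0.062 ≈ 8.200 × 0.248 ≈ 2.035
SE_diff = SEM × √2 ≈ 2.035 × 1.414 ≈ 2.878
Smallest detectable difference = 2.576×2.878 ≈ 7.412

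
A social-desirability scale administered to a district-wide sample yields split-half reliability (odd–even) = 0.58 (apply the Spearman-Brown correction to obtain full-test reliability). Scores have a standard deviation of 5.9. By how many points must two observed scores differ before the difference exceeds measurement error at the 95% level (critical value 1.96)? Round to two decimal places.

Spearman-Brown: r = 2(0.58) / (1 + 0.58) = 1.160 / 1.580 ≃ 0.734
The standard error of measurement is 5.900·√(1 − 0.734) ≃ 5.900·0.516 ≃ 3.042.
SE_diff = √2 · SEM ≃ 4.302
Minimum reliable difference = 1.96 · SE_diff ≃ 1.96 · 4.302 ≃ 8.432

8.43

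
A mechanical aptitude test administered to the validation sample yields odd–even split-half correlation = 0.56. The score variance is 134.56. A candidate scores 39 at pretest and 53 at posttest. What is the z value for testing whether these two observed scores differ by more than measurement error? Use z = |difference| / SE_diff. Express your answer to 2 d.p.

σ = 134.56^(1/2) = 11.600
Full-length reliability (Spearman-Brown) = 2(0.56)/(1+0.56) ≈ 0.718
SEM = 11.600 · √(1 − 0.718) = 11.600 · √0.282 ≈ 11.600 · 0.531 ≈ 6.161
SE_diff = √2 · SEM ≈ 8.712
z = |39 − 53| / 8.712 = 14 / 8.712 ≈ 1.607

1.61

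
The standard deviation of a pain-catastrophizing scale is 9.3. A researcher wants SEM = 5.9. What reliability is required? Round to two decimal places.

0.60

Required reliability = 1 − (SEM/SD)² = 1 − 0.4025 ≈ 0.5975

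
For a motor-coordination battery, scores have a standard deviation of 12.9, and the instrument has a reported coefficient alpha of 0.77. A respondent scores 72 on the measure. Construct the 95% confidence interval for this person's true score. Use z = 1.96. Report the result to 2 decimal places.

The standard error of measurement is 12.9000×√(1 − 0.7700) ≈ 12.9000×0.4796 ≈ 6.1866.
Half-width = 1.96×6.1866 ≈ 12.1258
Interval: (59.8742, 84.1258)

[59.87, 84.13]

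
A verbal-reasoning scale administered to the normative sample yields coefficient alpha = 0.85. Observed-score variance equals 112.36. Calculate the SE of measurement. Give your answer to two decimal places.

4.11

σ = 112.36^(1/2) = 10.6000
SEM = 10.6000 · √(1 − 0.8500) = 10.6000 · √0.1500 ≈ 10.6000 · 0.3873 ≈ 4.1054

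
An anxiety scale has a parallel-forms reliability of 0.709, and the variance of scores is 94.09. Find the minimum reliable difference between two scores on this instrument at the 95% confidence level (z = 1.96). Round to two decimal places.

SD = √94.09 ≈ 9.70000
SEM = 9.70000·√(1 − 0.70900) ≈ 5.23261
SE_diff = √2 · SEM ≈ 7.40003
Minimum reliable difference = 1.96 · SE_diff ≈ 1.96 · 7.40003 ≈ 14.50405

14.50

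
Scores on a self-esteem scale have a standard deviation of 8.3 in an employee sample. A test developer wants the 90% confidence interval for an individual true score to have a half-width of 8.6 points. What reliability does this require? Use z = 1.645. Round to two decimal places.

Required SEM = 8.6 / 1.645 ≃ 5.2280
r = 1 − (SEM / SD)² = 1 − (5.2280 / 8.3)² ≃ 1 − 0.3967 ≃ 0.6033

0.60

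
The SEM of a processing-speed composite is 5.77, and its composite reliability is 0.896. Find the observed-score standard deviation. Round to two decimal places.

17.89

SD = 5.77 / √(1 − 0.896) ≈ 17.892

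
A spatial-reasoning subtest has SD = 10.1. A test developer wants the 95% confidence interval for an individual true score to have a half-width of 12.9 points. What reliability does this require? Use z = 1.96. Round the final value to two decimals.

0.58

Required SEM = 12.9 / 1.96 ≈ 6.58163
r = 1 − (SEM / SD)² = 1 − (6.58163 / 10.1)² ≈ 1 − 0.42464 ≈ 0.57536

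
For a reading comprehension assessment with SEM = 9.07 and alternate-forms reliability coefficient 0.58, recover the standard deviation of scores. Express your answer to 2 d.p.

SD = SEM / √(1 − r) = 9.07 / √0.420 ≈ 9.07 / 0.648 ≈ 13.995

14.00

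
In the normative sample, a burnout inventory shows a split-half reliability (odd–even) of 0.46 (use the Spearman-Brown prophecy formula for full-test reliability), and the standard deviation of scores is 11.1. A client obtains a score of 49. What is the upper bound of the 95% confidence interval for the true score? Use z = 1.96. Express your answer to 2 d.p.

Spearman-Brown: r = 2(0.46) / (1 + 0.46) = 0.9200 / 1.4600 ≃ 0.6301
SEM = 11.1000 · √(1 − 0.6301) = 11.1000 · √0.3699 ≃ 11.1000 · 0.6082 ≃ 6.7506
Half-width = 1.96·6.7506 ≃ 13.2312
Upper bound: 49 + 13.2312 = 62.2312

62.23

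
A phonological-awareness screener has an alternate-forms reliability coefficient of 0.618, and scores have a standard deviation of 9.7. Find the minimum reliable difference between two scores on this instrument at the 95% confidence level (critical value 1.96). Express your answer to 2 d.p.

The standard error of measurement is 9.7000*√(1 − 0.6180) ≈ 9.7000*0.6181 ≈ 5.9952.
SE_diff = √2 * SEM ≈ 8.4785
Smallest detectable difference = 1.96*8.4785 ≈ 16.6178

16.62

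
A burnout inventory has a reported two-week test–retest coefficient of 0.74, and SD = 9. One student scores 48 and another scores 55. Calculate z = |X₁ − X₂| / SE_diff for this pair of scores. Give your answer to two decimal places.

1.08

SEM = 9.00000·√(1 − 0.74000) ≃ 4.58912
SE_diff = SEM · √2 ≃ 4.58912 · 1.41421 ≃ 6.48999
z = 7 / 6.48999 ≃ 1.07858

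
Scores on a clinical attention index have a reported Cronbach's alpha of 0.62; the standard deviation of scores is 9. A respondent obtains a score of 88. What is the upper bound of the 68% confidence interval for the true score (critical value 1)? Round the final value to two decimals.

93.55

SEM = 9.000 × √(1 − 0.620) = 9.000 × √0.380 ≃ 9.000 × 0.616 ≃ 5.548
1 × SEM ≃ 5.548
Upper bound: 88 + 5.548 = 93.548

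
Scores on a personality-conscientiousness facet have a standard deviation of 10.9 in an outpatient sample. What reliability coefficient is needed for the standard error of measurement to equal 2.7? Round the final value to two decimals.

0.94

Required reliability = 1 − (SEM/SD)² = 1 − 0.061 ≈ 0.939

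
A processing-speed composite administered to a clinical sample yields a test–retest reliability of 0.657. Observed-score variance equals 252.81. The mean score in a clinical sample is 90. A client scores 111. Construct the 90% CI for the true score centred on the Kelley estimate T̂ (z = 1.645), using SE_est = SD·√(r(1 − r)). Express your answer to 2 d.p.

[91.38, 116.21]

SD = √252.81 = 15.9000
T̂ = 0.6570(111) + 0.3430(90) ≈ 103.7970
SE_est = SD * √(r(1 − r)) = 15.9000 * √0.2254 ≈ 15.9000 * 0.4747 ≈ 7.5479
90% CI: 103.7970 ± 12.4163 ≈ (91.3807, 116.2133)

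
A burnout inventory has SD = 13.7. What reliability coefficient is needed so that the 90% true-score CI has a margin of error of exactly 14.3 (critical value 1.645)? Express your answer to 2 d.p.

0.60

Required SEM = 14.3 / 1.645 ≃ 8.6930
r = 1 − (SEM / SD)² = 1 − (8.6930 / 13.7)² ≃ 1 − 0.4026 ≃ 0.5974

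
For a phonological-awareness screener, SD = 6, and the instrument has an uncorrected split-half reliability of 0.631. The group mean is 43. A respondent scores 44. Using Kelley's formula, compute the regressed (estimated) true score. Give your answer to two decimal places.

Full-length reliability (Spearman-Brown) = 2(0.631)/(1+0.631) ≈ 0.774
T̂ = 0.774(44) + 0.226(43) ≈ 43.774

43.77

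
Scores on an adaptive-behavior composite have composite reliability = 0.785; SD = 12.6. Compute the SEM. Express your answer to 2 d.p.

5.84

The standard error of measurement is 12.6000×√(1 − 0.7850) ≃ 12.6000×0.4637 ≃ 5.8424.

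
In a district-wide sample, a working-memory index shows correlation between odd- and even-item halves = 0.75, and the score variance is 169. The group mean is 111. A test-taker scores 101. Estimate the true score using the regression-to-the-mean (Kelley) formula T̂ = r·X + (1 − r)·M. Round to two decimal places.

Spearman-Brown: r = 2(0.75) / (1 + 0.75) = 1.500 / 1.750 ≈ 0.857
T̂ = r·X + (1 − r)·M = 0.857×101 + 0.143×111 ≈ 86.571 + 15.857 ≈ 102.429

102.43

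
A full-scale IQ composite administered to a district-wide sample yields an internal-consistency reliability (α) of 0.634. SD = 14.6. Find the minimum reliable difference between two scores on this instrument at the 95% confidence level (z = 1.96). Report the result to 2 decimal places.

24.48

SEM = 14.600 × √(1 − 0.634) = 14.600 × √0.366 ≃ 14.600 × 0.605 ≃ 8.833
SE_diff = √2 × SEM ≃ 12.491
Smallest detectable difference = 1.96×12.491 ≃ 24.483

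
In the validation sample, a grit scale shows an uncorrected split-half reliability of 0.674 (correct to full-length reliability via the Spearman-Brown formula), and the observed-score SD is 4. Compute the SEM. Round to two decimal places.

Spearman-Brown: r = 2(0.674) / (1 + 0.674) = 1.348 / 1.674 ≈ 0.805
SEM = 4.000 * √(1 − 0.805) = 4.000 * √0.195 ≈ 4.000 * 0.441 ≈ 1.765

1.77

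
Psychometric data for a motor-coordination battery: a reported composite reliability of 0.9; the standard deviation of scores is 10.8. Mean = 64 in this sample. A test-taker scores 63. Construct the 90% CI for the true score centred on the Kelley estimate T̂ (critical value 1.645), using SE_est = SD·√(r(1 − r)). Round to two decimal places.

T̂ = r·X + (1 − r)·M = 0.9000*63 + 0.1000*64 = 56.7000 + 6.4000 ≈ 63.1000
SE_est = SD * √(r(1 − r)) = 10.8000 * √0.0900 ≈ 10.8000 * 0.3000 ≈ 3.2400
CI = 63.1000 ± 1.645 * 3.2400 → [57.7702, 68.4298]

[57.77, 68.43]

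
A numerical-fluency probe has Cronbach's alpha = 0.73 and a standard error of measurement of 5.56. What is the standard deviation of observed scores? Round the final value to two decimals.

10.70

SD = 5.56 / √(1 − 0.73) ≈ 10.700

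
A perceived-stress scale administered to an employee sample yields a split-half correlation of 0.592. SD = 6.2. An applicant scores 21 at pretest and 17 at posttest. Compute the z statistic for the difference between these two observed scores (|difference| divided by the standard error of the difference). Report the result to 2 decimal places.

r_full = 2·0.592 / (1 + 0.592) ≈ 0.744
SEM = 6.200 * √(1 − 0.744) = 6.200 * √0.256 ≈ 6.200 * 0.506 ≈ 3.139
SE_diff = SEM * √2 ≈ 3.139 * 1.414 ≈ 4.439
z = |21 − 17| / 4.439 = 4 / 4.439 ≈ 0.901

0.90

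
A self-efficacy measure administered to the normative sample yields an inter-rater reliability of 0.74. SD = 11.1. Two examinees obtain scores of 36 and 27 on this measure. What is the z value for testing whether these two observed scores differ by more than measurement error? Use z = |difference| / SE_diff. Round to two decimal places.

1.12

The standard error of measurement is 11.100*√(1 − 0.740) ≈ 11.100*0.510 ≈ 5.660.
Standard error of the difference = 5.660·√2 ≈ 8.004
z = |36 − 27| / 8.004 = 9 / 8.004 ≈ 1.124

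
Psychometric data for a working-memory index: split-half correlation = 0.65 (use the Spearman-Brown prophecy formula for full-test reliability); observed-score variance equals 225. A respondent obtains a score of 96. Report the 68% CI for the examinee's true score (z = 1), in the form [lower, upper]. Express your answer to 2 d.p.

SD = √225 = 15.00000
Full-length reliability (Spearman-Brown) = 2(0.65)/(1+0.65) ≃ 0.78788
SEM = 15.00000 · √(1 − 0.78788) = 15.00000 · √0.21212 ≃ 15.00000 · 0.46057 ≃ 6.90849
1 · SEM ≃ 6.90849
CI = 96 ± 6.90849 → [89.09151, 102.90849]

[89.09, 102.91]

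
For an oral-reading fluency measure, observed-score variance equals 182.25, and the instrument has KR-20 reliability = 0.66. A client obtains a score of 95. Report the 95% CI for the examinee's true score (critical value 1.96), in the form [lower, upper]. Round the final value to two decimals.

[79.57, 110.43]

σ = 182.25^(1/2) = 13.500
The standard error of measurement is 13.500×√(1 − 0.660) ≈ 13.500×0.583 ≈ 7.872.
1.96 × SEM ≈ 15.429
Interval: (79.571, 110.429)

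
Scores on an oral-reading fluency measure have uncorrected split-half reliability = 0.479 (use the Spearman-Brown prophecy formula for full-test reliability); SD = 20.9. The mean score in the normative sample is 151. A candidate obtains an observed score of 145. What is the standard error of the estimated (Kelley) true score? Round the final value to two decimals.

Full-length reliability (Spearman-Brown) = 2(0.479)/(1+0.479) ≈ 0.64773
SE_est = SD · √(r(1 − r)) = 20.90000 · √0.22817 ≈ 20.90000 · 0.47768 ≈ 9.98343

9.98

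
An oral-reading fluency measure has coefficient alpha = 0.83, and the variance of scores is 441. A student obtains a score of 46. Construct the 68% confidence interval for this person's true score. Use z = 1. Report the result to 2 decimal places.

σ = 441^(1/2) = 21.0000
The standard error of measurement is 21.0000*√(1 − 0.8300) ≈ 21.0000*0.4123 ≈ 8.6585.
Margin = 1 * 8.6585 ≈ 8.6585
CI = 46 ± 8.6585 → [37.3415, 54.6585]

[37.34, 54.66]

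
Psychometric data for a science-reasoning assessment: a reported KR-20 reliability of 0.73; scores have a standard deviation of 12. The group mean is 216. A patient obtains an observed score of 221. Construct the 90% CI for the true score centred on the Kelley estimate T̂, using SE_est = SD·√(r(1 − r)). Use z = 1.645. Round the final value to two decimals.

[210.89, 228.41]

T̂ = 0.7300(221) + 0.2700(216) ≈ 219.6500
SE_est = 12.0000×√(0.7300×0.2700) ≈ 5.3275
CI = 219.6500 ± 1.645 × 5.3275 → [210.8862, 228.4138]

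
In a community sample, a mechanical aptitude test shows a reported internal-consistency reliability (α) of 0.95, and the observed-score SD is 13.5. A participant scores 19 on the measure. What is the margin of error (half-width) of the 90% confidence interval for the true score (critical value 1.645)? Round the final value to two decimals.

4.97

The standard error of measurement is 13.500×√(1 − 0.950) ≈ 13.500×0.224 ≈ 3.019.
1.645 × SEM ≈ 4.966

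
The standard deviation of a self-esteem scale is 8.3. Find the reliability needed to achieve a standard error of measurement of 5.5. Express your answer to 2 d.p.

Required reliability = 1 − (SEM/SD)² = 1 − 0.4391 ≈ 0.5609

0.56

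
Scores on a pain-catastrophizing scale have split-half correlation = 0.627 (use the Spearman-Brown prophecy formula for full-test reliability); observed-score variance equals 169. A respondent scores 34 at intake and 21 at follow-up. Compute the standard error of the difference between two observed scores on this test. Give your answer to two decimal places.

8.80

SD = √169 ≈ 13.0000
r_full = 2·0.627 / (1 + 0.627) ≈ 0.7707
SEM = 13.0000×√(1 − 0.7707) ≈ 6.2245
Standard error of the difference = 6.2245·√2 ≈ 8.8028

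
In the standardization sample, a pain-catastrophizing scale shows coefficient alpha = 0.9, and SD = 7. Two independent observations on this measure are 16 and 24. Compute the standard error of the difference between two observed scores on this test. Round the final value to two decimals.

The standard error of measurement is 7.0000*√(1 − 0.9000) ≈ 7.0000*0.3162 ≈ 2.2136.
Standard error of the difference = 2.2136·√2 ≈ 3.1305

3.13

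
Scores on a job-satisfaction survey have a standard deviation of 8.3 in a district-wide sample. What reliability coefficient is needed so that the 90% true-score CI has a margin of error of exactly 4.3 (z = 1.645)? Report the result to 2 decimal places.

0.90

SEM needed = half-width / z = 4.3/1.645 ≃ 2.61398
r = 1 − (2.61398/8.3)² ≃ 1 − 0.09919 ≃ 0.90081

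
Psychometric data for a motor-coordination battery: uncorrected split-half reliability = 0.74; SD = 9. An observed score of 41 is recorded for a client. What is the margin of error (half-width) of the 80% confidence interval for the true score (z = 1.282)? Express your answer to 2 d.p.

Full-length reliability (Spearman-Brown) = 2(0.74)/(1+0.74) ≈ 0.8506
The standard error of measurement is 9.0000·√(1 − 0.8506) ≈ 9.0000·0.3866 ≈ 3.4790.
Margin = 1.282 · 3.4790 ≈ 4.4601

4.46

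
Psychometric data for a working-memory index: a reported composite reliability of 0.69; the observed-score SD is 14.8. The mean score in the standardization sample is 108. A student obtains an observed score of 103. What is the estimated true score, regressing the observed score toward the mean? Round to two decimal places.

T̂ = r·X + (1 − r)·M = 0.69000*103 + 0.31000*108 = 71.07000 + 33.48000 ≃ 104.55000

104.55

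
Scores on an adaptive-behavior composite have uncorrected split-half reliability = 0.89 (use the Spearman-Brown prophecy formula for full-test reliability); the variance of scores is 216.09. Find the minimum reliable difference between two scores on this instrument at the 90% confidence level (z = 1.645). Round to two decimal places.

SD = √216.09 ≈ 14.7000
Spearman-Brown: r = 2(0.89) / (1 + 0.89) = 1.7800 / 1.8900 ≈ 0.9418
SEM = 14.7000×√(1 − 0.9418) ≈ 3.5464
SE_diff = SEM × √2 ≈ 3.5464 × 1.4142 ≈ 5.0153
Smallest detectable difference = 1.645×5.0153 ≈ 8.2502

8.25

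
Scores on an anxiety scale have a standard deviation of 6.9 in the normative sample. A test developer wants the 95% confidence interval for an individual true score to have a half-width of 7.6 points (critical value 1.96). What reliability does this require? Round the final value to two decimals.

SEM needed = half-width / z = 7.6/1.96 ≈ 3.8776
r = 1 − (3.8776/6.9)² ≈ 1 − 0.3158 ≈ 0.6842

0.68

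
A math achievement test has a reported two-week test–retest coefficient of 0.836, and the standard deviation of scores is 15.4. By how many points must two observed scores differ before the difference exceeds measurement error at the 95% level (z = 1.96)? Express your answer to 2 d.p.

SEM = 15.400 * √(1 − 0.836) = 15.400 * √0.164 ≈ 15.400 * 0.405 ≈ 6.237
Standard error of the difference = 6.237·√2 ≈ 8.820
Smallest detectable difference = 1.96*8.820 ≈ 17.287

17.29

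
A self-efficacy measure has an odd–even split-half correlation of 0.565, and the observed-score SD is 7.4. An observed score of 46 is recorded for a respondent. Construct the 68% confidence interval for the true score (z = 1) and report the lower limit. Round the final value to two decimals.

Full-length reliability (Spearman-Brown) = 2(0.565)/(1+0.565) ≈ 0.7220
SEM = 7.4000 * √(1 − 0.7220) = 7.4000 * √0.2780 ≈ 7.4000 * 0.5272 ≈ 3.9014
Half-width = 1*3.9014 ≈ 3.9014
Lower limit = 46 − 3.9014 ≈ 42.0986

42.10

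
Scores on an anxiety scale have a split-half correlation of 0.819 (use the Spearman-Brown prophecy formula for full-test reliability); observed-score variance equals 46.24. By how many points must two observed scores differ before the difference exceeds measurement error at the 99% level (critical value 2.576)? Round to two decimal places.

7.81

σ = 46.24^(1/2) = 6.80000
Spearman-Brown: r = 2(0.819) / (1 + 0.819) = 1.63800 / 1.81900 ≈ 0.90049
SEM = 6.80000*√(1 − 0.90049) ≈ 2.14502
SE_diff = SEM * √2 ≈ 2.14502 * 1.41421 ≈ 3.03352
Smallest detectable difference = 2.576*3.03352 ≈ 7.81435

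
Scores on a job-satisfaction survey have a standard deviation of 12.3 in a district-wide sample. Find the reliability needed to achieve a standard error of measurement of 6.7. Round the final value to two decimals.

Required reliability = 1 − (SEM/SD)² = 1 − 0.2967 ≈ 0.7033

0.70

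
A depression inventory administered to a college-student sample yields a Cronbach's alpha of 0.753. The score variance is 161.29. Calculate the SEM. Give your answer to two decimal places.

6.31

SD = √161.29 = 12.70000
SEM = 12.70000 · √(1 − 0.75300) = 12.70000 · √0.24700 ≃ 12.70000 · 0.49699 ≃ 6.31179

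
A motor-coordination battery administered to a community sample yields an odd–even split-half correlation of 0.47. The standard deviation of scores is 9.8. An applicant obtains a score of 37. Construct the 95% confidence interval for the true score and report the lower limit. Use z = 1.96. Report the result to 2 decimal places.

r_full = 2·0.47 / (1 + 0.47) ≈ 0.639
SEM = 9.800 * √(1 − 0.639) = 9.800 * √0.361 ≈ 9.800 * 0.600 ≈ 5.884
1.96 * SEM ≈ 11.534
Lower limit = 37 − 11.534 ≈ 25.466

25.47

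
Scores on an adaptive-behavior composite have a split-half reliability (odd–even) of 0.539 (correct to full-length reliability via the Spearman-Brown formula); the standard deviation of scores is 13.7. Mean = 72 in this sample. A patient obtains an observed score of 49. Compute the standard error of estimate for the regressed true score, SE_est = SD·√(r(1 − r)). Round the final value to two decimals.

6.28

Spearman-Brown: r = 2(0.539) / (1 + 0.539) = 1.078 / 1.539 ≈ 0.700
SE_est = SD × √(r(1 − r)) = 13.700 × √0.210 ≈ 13.700 × 0.458 ≈ 6.275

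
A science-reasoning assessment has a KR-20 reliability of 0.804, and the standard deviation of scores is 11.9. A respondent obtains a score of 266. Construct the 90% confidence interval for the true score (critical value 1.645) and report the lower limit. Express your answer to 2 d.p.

SEM = 11.900 · √(1 − 0.804) = 11.900 · √0.196 ≈ 11.900 · 0.443 ≈ 5.268
1.645 · SEM ≈ 8.666
Lower limit = 266 − 8.666 ≈ 257.334

257.33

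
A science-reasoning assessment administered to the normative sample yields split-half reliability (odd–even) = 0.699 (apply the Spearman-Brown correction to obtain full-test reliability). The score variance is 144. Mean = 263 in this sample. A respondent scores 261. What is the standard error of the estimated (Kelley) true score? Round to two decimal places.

σ = 144^(1/2) = 12.000
Spearman-Brown: r = 2(0.699) / (1 + 0.699) = 1.398 / 1.699 ≃ 0.823
SE_est = 12.000×√(0.823×0.177) ≃ 4.582

4.58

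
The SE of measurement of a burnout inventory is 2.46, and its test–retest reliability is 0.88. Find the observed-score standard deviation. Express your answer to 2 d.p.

7.10

SD = 2.46 / √(1 − 0.88) ≈ 7.101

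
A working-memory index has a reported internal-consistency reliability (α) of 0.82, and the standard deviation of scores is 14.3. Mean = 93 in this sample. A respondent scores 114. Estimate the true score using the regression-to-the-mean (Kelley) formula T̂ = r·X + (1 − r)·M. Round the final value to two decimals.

110.22

T̂ = r·X + (1 − r)·M = 0.820*114 + 0.180*93 = 93.480 + 16.740 ≈ 110.220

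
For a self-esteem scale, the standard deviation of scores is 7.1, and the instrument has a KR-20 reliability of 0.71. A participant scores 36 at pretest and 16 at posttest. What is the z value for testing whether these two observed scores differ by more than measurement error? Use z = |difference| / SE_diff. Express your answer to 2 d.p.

SEM = 7.1000*√(1 − 0.7100) ≃ 3.8235
Standard error of the difference = 3.8235·√2 ≃ 5.4072
z = 20 / 5.4072 ≃ 3.6988

3.70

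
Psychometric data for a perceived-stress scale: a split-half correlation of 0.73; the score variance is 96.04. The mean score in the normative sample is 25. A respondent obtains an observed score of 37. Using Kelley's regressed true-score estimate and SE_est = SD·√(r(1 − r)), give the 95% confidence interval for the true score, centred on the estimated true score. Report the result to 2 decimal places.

SD = √96.04 ≈ 9.8000
Full-length reliability (Spearman-Brown) = 2(0.73)/(1+0.73) ≈ 0.8439
T̂ = 0.8439(37) + 0.1561(25) ≈ 35.1272
SE_est = SD * √(r(1 − r)) = 9.8000 * √0.1317 ≈ 9.8000 * 0.3629 ≈ 3.5566
CI = 35.1272 ± 1.96 * 3.5566 → [28.1562, 42.0982]

[28.16, 42.10]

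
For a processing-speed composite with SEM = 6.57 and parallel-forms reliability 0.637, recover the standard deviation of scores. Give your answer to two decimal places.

10.90

SD = SEM / √(1 − r) = 6.57 / √0.3630 ≈ 6.57 / 0.6025 ≈ 10.9047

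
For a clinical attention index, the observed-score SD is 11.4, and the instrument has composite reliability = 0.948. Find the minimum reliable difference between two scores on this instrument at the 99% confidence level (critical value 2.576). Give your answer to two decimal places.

9.47

SEM = 11.400×√(1 − 0.948) ≈ 2.600
SE_diff = √2 × SEM ≈ 3.676
Smallest detectable difference = 2.576×3.676 ≈ 9.470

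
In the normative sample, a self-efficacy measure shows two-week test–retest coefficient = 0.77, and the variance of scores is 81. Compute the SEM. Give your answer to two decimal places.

SD = √81 ≈ 9.000
SEM = 9.000 · √(1 − 0.770) = 9.000 · √0.230 ≈ 9.000 · 0.480 ≈ 4.316

4.32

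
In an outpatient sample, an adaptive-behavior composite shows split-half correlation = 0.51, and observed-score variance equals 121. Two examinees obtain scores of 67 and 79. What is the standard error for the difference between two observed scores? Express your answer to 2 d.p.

σ = 121^(1/2) = 11.000
Spearman-Brown: r = 2(0.51) / (1 + 0.51) = 1.020 / 1.510 ≈ 0.675
SEM = 11.000·√(1 − 0.675) ≈ 6.266
SE_diff = SEM · √2 ≈ 6.266 · 1.414 ≈ 8.862

8.86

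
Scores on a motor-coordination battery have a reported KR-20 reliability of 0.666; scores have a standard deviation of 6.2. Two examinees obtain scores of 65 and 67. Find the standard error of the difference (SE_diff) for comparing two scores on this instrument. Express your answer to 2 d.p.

5.07

The standard error of measurement is 6.200×√(1 − 0.666) ≈ 6.200×0.578 ≈ 3.583.
SE_diff = SEM × √2 ≈ 3.583 × 1.414 ≈ 5.067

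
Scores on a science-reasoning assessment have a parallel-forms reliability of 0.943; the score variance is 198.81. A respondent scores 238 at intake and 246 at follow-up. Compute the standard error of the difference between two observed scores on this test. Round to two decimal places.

SD = √198.81 ≈ 14.1000
SEM = 14.1000 * √(1 − 0.9430) = 14.1000 * √0.0570 ≈ 14.1000 * 0.2387 ≈ 3.3663
Standard error of the difference = 3.3663·√2 ≈ 4.7607

4.76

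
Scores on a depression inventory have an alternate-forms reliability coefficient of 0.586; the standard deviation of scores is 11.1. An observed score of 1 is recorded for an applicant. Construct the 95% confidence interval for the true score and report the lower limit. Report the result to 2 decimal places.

-13.00

The standard error of measurement is 11.1000*√(1 − 0.5860) ≃ 11.1000*0.6434 ≃ 7.1421.
Margin = 1.96 * 7.1421 ≃ 13.9984
Lower limit = 1 − 13.9984 ≃ -12.9984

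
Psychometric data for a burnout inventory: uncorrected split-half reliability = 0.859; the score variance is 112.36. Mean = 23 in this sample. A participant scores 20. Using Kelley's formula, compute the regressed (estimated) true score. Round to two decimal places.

20.23

Spearman-Brown: r = 2(0.859) / (1 + 0.859) = 1.7180 / 1.8590 ≈ 0.9242
Estimated true score = 0.9242*20 + (1 − 0.9242)*23 ≈ 20.2275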